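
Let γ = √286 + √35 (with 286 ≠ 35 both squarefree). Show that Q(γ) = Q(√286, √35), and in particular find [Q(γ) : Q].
[Q(γ) : Q] = 4 (equivalently, Q(γ) = Q(√286, √35))

Obviously Q(γ) ⊆ Q(√286, √35), and [Q(√286, √35):Q] = 4 (since 286, 35 are distinct squarefree integers > 1 with 10010 not a perfect square). To show equality we compute the minimal polynomial of γ. From γ = √286 + √35: γ^2 = 286 + 2√(10010) + 35 = 321 + 2√(10010), so γ^2 - 321 = 2√(10010); squaring, (γ^2 - 321)^2 = 4·10010, i.e. γ^4 - 642γ^2 + 103041 - 40040 = 0, i.e. γ^4 - 642γ^2 + 63001 = 0. So γ is a root of x^4 - 642x^2 + 63001. This polynomial is irreducible over Q: it has no rational root (each ±√286 ± √35 is irrational), and any factorization into two quadratics over Q would force √(10010) ∈ Q (pairing opposite roots) or √286, √35 ∈ Q (other pairings), all impossible. Hence [Q(γ):Q] = 4 = [Q(√286, √35):Q], so Q(γ) = Q(√286, √35).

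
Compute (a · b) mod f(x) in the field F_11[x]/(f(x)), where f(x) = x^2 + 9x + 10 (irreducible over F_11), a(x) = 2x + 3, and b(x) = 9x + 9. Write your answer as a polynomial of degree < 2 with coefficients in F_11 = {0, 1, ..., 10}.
a · b ≡ 4x + 1 (mod f(x))

Multiply in F_11[x]: a(x)·b(x) = (2x + 3)·(9x + 9) = 7x^2 + x + 5. This has degree ≥ 2, so divide by f(x) over F_11: 7x^2 + x + 5 = (7)·(x^2 + 9x + 10) + (4x + 1). Hence a·b ≡ 4x + 1 (mod f). (F_11[x]/(f) is a field with 11^2 = 121 elements since f is irreducible of degree 2.)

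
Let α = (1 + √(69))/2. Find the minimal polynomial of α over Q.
m_α(x) = x^2 - x - 17

From 2α - 1 = √(69), squaring gives (2α - 1)^2 = 69, i.e. 4α^2 - 4α + 1 = 69, so α^2 - α + (1 - 69)/4 = 0. Since 69 ≡ 1 (mod 4), (1 - 69)/4 = -17 ∈ Z. The polynomial x^2 - x - 17 has discriminant 1 - 4·(-17) = 69, which is not a perfect square in Q (d = 69 is squarefree and ≠ 1), so x^2 - x - 17 is irreducible over Q. It is the minimal polynomial of α.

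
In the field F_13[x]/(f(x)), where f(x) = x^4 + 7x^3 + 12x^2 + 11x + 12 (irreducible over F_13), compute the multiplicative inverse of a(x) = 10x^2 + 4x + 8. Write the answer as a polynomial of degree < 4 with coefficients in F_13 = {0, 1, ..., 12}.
a(x)^(-1) ≡ 4x^3 + 3x + 12 (mod f(x))

Since f is irreducible over F_13, F_13[x]/(f) is a field and a(x) ≠ 0 has an inverse. Apply the extended Euclidean algorithm to f(x) and a(x) in F_13[x]: f(x) = (4x^2 + 3x + 2)·a(x) + (5x + 9);  a(x) = (2x + 5)·(5x + 9) + (2). The last nonzero remainder is the constant 2 = gcd(f, a) in F_13. Back-substituting through the division chain expresses 2 = s(x)·a(x) + t(x)·f(x) with s(x) ≡ 8x^3 + 6x + 11 (mod f), so (8x^3 + 6x + 11)·a(x) ≡ 2 (mod f). Multiplying by 2^(-1) ≡ 7 in F_13 gives a(x)^(-1) ≡ 7·(8x^3 + 6x + 11) ≡ 4x^3 + 3x + 12 (mod f). Check: (10x^2 + 4x + 8)·(4x^3 + 3x + 12) = x^5 + 3x^4 + 10x^3 + 2x^2 + 7x + 5 ≡ 1 (mod x^4 + 7x^3 + 12x^2 + 11x + 12).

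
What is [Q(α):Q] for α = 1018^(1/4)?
[Q(α):Q] = 4

α is a root of x^4 - 1018. By Eisenstein's criterion at the prime p = 2 (which divides the constant term 1018 but p^2 = 4 does not, since 1018 is squarefree), x^4 - 1018 is irreducible over Q. Hence [Q(α):Q] = 4.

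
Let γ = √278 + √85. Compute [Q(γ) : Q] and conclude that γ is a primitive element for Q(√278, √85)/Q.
[Q(γ) : Q] = 4 (equivalently, Q(γ) = Q(√278, √85))

Obviously Q(γ) ⊆ Q(√278, √85), and [Q(√278, √85):Q] = 4 (since 278, 85 are distinct squarefree integers > 1 with 23630 not a perfect square). To show equality we compute the minimal polynomial of γ. From γ = √278 + √85: γ^2 = 278 + 2√(23630) + 85 = 363 + 2√(23630), so γ^2 - 363 = 2√(23630); squaring, (γ^2 - 363)^2 = 4·23630, i.e. γ^4 - 726γ^2 + 131769 - 94520 = 0, i.e. γ^4 - 726γ^2 + 37249 = 0. So γ is a root of x^4 - 726x^2 + 37249. This polynomial is irreducible over Q: it has no rational root (each ±√278 ± √85 is irrational), and any factorization into two quadratics over Q would force √(23630) ∈ Q (pairing opposite roots) or √278, √85 ∈ Q (other pairings), all impossible. Hence [Q(γ):Q] = 4 = [Q(√278, √85):Q], so Q(γ) = Q(√278, √85).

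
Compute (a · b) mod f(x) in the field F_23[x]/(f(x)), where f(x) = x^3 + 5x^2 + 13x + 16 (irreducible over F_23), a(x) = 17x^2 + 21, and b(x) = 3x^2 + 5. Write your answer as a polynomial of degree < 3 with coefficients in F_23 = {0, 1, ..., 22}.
a · b ≡ x^2 + 15x + 22 (mod f(x))

Multiply in F_23[x]: a(x)·b(x) = (17x^2 + 21)·(3x^2 + 5) = 5x^4 + 10x^2 + 13. This has degree ≥ 3, so divide by f(x) over F_23: 5x^4 + 10x^2 + 13 = (5x + 21)·(x^3 + 5x^2 + 13x + 16) + (x^2 + 15x + 22). Hence a·b ≡ x^2 + 15x + 22 (mod f). (F_23[x]/(f) is a field with 23^3 = 12167 elements since f is irreducible of degree 3.)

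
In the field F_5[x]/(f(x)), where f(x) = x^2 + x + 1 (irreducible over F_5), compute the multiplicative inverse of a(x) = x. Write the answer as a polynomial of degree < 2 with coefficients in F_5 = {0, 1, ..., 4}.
a(x)^(-1) ≡ 4x + 4 (mod f(x))

Since f is irreducible over F_5, F_5[x]/(f) is a field and a(x) ≠ 0 has an inverse. Apply the extended Euclidean algorithm to f(x) and a(x) in F_5[x]: f(x) = (x + 1)·a(x) + (1). The last nonzero remainder is the constant 1 = gcd(f, a) in F_5. Back-substituting through the division chain expresses 1 = s(x)·a(x) + t(x)·f(x) with s(x) ≡ 4x + 4 (mod f), so a(x)^(-1) ≡ s(x) = 4x + 4 (mod f). Check: (x)·(4x + 4) = 4x^2 + 4x ≡ 1 (mod x^2 + x + 1).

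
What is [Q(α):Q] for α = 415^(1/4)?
[Q(α):Q] = 4

α is a root of x^4 - 415. By Eisenstein's criterion at the prime p = 5 (which divides the constant term 415 but p^2 = 25 does not, since 415 is squarefree), x^4 - 415 is irreducible over Q. Hence [Q(α):Q] = 4.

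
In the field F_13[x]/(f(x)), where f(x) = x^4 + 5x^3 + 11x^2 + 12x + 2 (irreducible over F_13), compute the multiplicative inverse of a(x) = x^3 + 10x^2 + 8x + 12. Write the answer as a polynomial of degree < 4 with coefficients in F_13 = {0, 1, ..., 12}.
a(x)^(-1) ≡ 11x^3 + 3x^2 + 11x + 4 (mod f(x))

Since f is irreducible over F_13, F_13[x]/(f) is a field and a(x) ≠ 0 has an inverse. Apply the extended Euclidean algorithm to f(x) and a(x) in F_13[x]: f(x) = (x + 8)·a(x) + (x^2 + x + 10);  a(x) = (x + 9)·(x^2 + x + 10) + (2x);  (x^2 + x + 10) = (7x + 7)·(2x) + (10). The last nonzero remainder is the constant 10 = gcd(f, a) in F_13. Back-substituting through the division chain expresses 10 = s(x)·a(x) + t(x)·f(x) with s(x) ≡ 6x^3 + 4x^2 + 6x + 1 (mod f), so (6x^3 + 4x^2 + 6x + 1)·a(x) ≡ 10 (mod f). Multiplying by 10^(-1) ≡ 4 in F_13 gives a(x)^(-1) ≡ 4·(6x^3 + 4x^2 + 6x + 1) ≡ 11x^3 + 3x^2 + 11x + 4 (mod f). Check: (x^3 + 10x^2 + 8x + 12)·(11x^3 + 3x^2 + 11x + 4) = 11x^6 + 9x^5 + 12x^4 + 10x^3 + 8x^2 + 8x + 9 ≡ 1 (mod x^4 + 5x^3 + 11x^2 + 12x + 2).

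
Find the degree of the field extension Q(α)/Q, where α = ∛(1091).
[Q(α):Q] = 3

The minimal polynomial of α is x^3 - 1091, irreducible over Q since 1091 is not a perfect cube (so x^3 - 1091 has no rational root). Hence [Q(α):Q] = deg(m_α) = 3.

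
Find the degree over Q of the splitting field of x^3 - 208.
[K : Q] = 6

The roots of x^3 - 208 are ∛208, ω∛208, ω^2∛208 where ω = e^(2πi/3) is a primitive cube root of unity, so K = Q(∛208, ω). Now [Q(∛208):Q] = 3 (since 208 is not a perfect cube, x^3 - 208 is irreducible) and [Q(ω):Q] = 2. Both 2 and 3 divide [K:Q], and [K:Q] ≤ 3·2 = 6, so [K:Q] = 6. (Equivalently: Q(∛208) ⊂ R but ω ∉ R, so [K : Q(∛208)] = 2.)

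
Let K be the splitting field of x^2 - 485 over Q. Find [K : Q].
[K : Q] = 2

f(x) = x^2 - 485 factors as (x - √485)(x + √485). The splitting field is K = Q(√485). Since 485 is squarefree and > 1, it is not a perfect square, so x^2 - 485 is irreducible over Q and [Q(√485) : Q] = 2. Hence [K : Q] = 2.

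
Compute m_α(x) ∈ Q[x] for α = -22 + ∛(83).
m_α(x) = x^3 + 66x^2 + 1452x + 10565

Set β = α + 22 = ∛(83), so β^3 = 83. Then (α + 22)^3 - 83 = 0, i.e. α is a root of g(x) = (x + 22)^3 - 83 = x^3 + 66x^2 + 1452x + 10565. Since g(x) = h(x + 22) where h(x) = x^3 - 83, and h is irreducible over Q (because 83 is not a perfect cube, so h has no rational root, and a monic cubic with no rational root is irreducible), g is also irreducible (irreducibility is preserved under the substitution x → x + 22). Hence m_α(x) = x^3 + 66x^2 + 1452x + 10565.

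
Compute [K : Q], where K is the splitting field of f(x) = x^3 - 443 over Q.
[K : Q] = 6

The roots of x^3 - 443 are ∛443, ω∛443, ω^2∛443 where ω = e^(2πi/3) is a primitive cube root of unity, so K = Q(∛443, ω). Now [Q(∛443):Q] = 3 (since 443 is not a perfect cube, x^3 - 443 is irreducible) and [Q(ω):Q] = 2. Both 2 and 3 divide [K:Q], and [K:Q] ≤ 3·2 = 6, so [K:Q] = 6. (Equivalently: Q(∛443) ⊂ R but ω ∉ R, so [K : Q(∛443)] = 2.)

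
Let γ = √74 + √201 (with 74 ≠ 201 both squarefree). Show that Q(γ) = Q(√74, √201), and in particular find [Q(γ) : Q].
[Q(γ) : Q] = 4 (equivalently, Q(γ) = Q(√74, √201))

Obviously Q(γ) ⊆ Q(√74, √201), and [Q(√74, √201):Q] = 4 (since 74, 201 are distinct squarefree integers > 1 with 14874 not a perfect square). To show equality we compute the minimal polynomial of γ. From γ = √74 + √201: γ^2 = 74 + 2√(14874) + 201 = 275 + 2√(14874), so γ^2 - 275 = 2√(14874); squaring, (γ^2 - 275)^2 = 4·14874, i.e. γ^4 - 550γ^2 + 75625 - 59496 = 0, i.e. γ^4 - 550γ^2 + 16129 = 0. So γ is a root of x^4 - 550x^2 + 16129. This polynomial is irreducible over Q: it has no rational root (each ±√74 ± √201 is irrational), and any factorization into two quadratics over Q would force √(14874) ∈ Q (pairing opposite roots) or √74, √201 ∈ Q (other pairings), all impossible. Hence [Q(γ):Q] = 4 = [Q(√74, √201):Q], so Q(γ) = Q(√74, √201).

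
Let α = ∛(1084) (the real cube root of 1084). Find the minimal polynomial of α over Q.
m_α(x) = x^3 - 1084

α satisfies α^3 = 1084, so x^3 - 1084 annihilates α. By the rational root test, a rational root p/q (in lowest terms) of x^3 - 1084 would satisfy p^3 = 1084 q^3, forcing q = 1 and p^3 = 1084; but 1084 is not a perfect cube, contradiction. A monic cubic over Q with no rational root is irreducible (any nontrivial factorization would include a linear factor). Hence x^3 - 1084 is the minimal polynomial of α, and in particular [Q(α):Q] = 3.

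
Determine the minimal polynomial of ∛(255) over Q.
m_α(x) = x^3 - 255

α satisfies α^3 = 255, so x^3 - 255 annihilates α. By the rational root test, a rational root p/q (in lowest terms) of x^3 - 255 would satisfy p^3 = 255 q^3, forcing q = 1 and p^3 = 255; but 255 is not a perfect cube, contradiction. A monic cubic over Q with no rational root is irreducible (any nontrivial factorization would include a linear factor). Hence x^3 - 255 is the minimal polynomial of α, and in particular [Q(α):Q] = 3.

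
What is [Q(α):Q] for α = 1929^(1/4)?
[Q(α):Q] = 4

α is a root of x^4 - 1929. By Eisenstein's criterion at the prime p = 3 (which divides the constant term 1929 but p^2 = 9 does not, since 1929 is squarefree), x^4 - 1929 is irreducible over Q. Hence [Q(α):Q] = 4.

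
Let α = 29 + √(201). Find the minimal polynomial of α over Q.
m_α(x) = x^2 - 58x + 640

From α - 29 = √(201), squaring gives (α - 29)^2 = 201, i.e. α^2 - 58α + 841 = 201, so α^2 - 58α + 640 = 0. The discriminant of x^2 - 58x + 640 is (-58)^2 - 4·(640) = 3364 - 2560 = 804, and 4·(201) is not a perfect square in Q since 201 is squarefree and ≠ 1. Hence x^2 - 58x + 640 is irreducible over Q and is the minimal polynomial of α.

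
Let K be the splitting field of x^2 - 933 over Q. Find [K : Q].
[K : Q] = 2

f(x) = x^2 - 933 factors as (x - √933)(x + √933). The splitting field is K = Q(√933). Since 933 is squarefree and > 1, it is not a perfect square, so x^2 - 933 is irreducible over Q and [Q(√933) : Q] = 2. Hence [K : Q] = 2.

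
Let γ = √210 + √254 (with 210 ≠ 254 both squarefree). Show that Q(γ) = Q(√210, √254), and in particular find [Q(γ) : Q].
[Q(γ) : Q] = 4 (equivalently, Q(γ) = Q(√210, √254))

Obviously Q(γ) ⊆ Q(√210, √254), and [Q(√210, √254):Q] = 4 (since 210, 254 are distinct squarefree integers > 1 with 53340 not a perfect square). To show equality we compute the minimal polynomial of γ. From γ = √210 + √254: γ^2 = 210 + 2√(53340) + 254 = 464 + 2√(53340), so γ^2 - 464 = 2√(53340); squaring, (γ^2 - 464)^2 = 4·53340, i.e. γ^4 - 928γ^2 + 215296 - 213360 = 0, i.e. γ^4 - 928γ^2 + 1936 = 0. So γ is a root of x^4 - 928x^2 + 1936. This polynomial is irreducible over Q: it has no rational root (each ±√210 ± √254 is irrational), and any factorization into two quadratics over Q would force √(53340) ∈ Q (pairing opposite roots) or √210, √254 ∈ Q (other pairings), all impossible. Hence [Q(γ):Q] = 4 = [Q(√210, √254):Q], so Q(γ) = Q(√210, √254).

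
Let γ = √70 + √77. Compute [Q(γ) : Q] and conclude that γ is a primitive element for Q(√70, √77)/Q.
[Q(γ) : Q] = 4 (equivalently, Q(γ) = Q(√70, √77))

Obviously Q(γ) ⊆ Q(√70, √77), and [Q(√70, √77):Q] = 4 (since 70, 77 are distinct squarefree integers > 1 with 5390 not a perfect square). To show equality we compute the minimal polynomial of γ. From γ = √70 + √77: γ^2 = 70 + 2√(5390) + 77 = 147 + 2√(5390), so γ^2 - 147 = 2√(5390); squaring, (γ^2 - 147)^2 = 4·5390, i.e. γ^4 - 294γ^2 + 21609 - 21560 = 0, i.e. γ^4 - 294γ^2 + 49 = 0. So γ is a root of x^4 - 294x^2 + 49. This polynomial is irreducible over Q: it has no rational root (each ±√70 ± √77 is irrational), and any factorization into two quadratics over Q would force √(5390) ∈ Q (pairing opposite roots) or √70, √77 ∈ Q (other pairings), all impossible. Hence [Q(γ):Q] = 4 = [Q(√70, √77):Q], so Q(γ) = Q(√70, √77).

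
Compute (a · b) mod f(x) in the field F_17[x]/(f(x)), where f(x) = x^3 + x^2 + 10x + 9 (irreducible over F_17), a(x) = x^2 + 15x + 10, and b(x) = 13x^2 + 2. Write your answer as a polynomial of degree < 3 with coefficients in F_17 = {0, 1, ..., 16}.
a · b ≡ 7x^2 + 14x + 14 (mod f(x))

Multiply in F_17[x]: a(x)·b(x) = (x^2 + 15x + 10)·(13x^2 + 2) = 13x^4 + 8x^3 + 13x^2 + 13x + 3. This has degree ≥ 3, so divide by f(x) over F_17: 13x^4 + 8x^3 + 13x^2 + 13x + 3 = (13x + 12)·(x^3 + x^2 + 10x + 9) + (7x^2 + 14x + 14). Hence a·b ≡ 7x^2 + 14x + 14 (mod f). (F_17[x]/(f) is a field with 17^3 = 4913 elements since f is irreducible of degree 3.)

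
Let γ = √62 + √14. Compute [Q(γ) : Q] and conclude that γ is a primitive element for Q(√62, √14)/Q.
[Q(γ) : Q] = 4 (equivalently, Q(γ) = Q(√62, √14))

Obviously Q(γ) ⊆ Q(√62, √14), and [Q(√62, √14):Q] = 4 (since 62, 14 are distinct squarefree integers > 1 with 868 not a perfect square). To show equality we compute the minimal polynomial of γ. From γ = √62 + √14: γ^2 = 62 + 2√(868) + 14 = 76 + 2√(868), so γ^2 - 76 = 2√(868); squaring, (γ^2 - 76)^2 = 4·868, i.e. γ^4 - 152γ^2 + 5776 - 3472 = 0, i.e. γ^4 - 152γ^2 + 2304 = 0. So γ is a root of x^4 - 152x^2 + 2304. This polynomial is irreducible over Q: it has no rational root (each ±√62 ± √14 is irrational), and any factorization into two quadratics over Q would force √(868) ∈ Q (pairing opposite roots) or √62, √14 ∈ Q (other pairings), all impossible. Hence [Q(γ):Q] = 4 = [Q(√62, √14):Q], so Q(γ) = Q(√62, √14).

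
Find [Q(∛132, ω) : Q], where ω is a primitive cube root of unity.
[Q(∛132, ω) : Q] = 6

[Q(∛132):Q] = 3 (min poly x^3 - 132, irreducible since 132 is not a perfect cube). [Q(ω):Q] = 2 (min poly x^2 + x + 1). Since Q(∛132) ⊂ R and ω ∉ R, we have ω ∉ Q(∛132), so x^2 + x + 1 remains irreducible over Q(∛132) and [Q(∛132, ω) : Q(∛132)] = 2. By the tower law, [Q(∛132, ω) : Q] = 3 · 2 = 6. (In fact Q(∛132, ω) is the splitting field of x^3 - 132 over Q.)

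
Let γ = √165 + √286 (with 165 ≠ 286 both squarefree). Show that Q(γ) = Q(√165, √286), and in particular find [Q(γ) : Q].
[Q(γ) : Q] = 4 (equivalently, Q(γ) = Q(√165, √286))

Obviously Q(γ) ⊆ Q(√165, √286), and [Q(√165, √286):Q] = 4 (since 165, 286 are distinct squarefree integers > 1 with 47190 not a perfect square). To show equality we compute the minimal polynomial of γ. From γ = √165 + √286: γ^2 = 165 + 2√(47190) + 286 = 451 + 2√(47190), so γ^2 - 451 = 2√(47190); squaring, (γ^2 - 451)^2 = 4·47190, i.e. γ^4 - 902γ^2 + 203401 - 188760 = 0, i.e. γ^4 - 902γ^2 + 14641 = 0. So γ is a root of x^4 - 902x^2 + 14641. This polynomial is irreducible over Q: it has no rational root (each ±√165 ± √286 is irrational), and any factorization into two quadratics over Q would force √(47190) ∈ Q (pairing opposite roots) or √165, √286 ∈ Q (other pairings), all impossible. Hence [Q(γ):Q] = 4 = [Q(√165, √286):Q], so Q(γ) = Q(√165, √286).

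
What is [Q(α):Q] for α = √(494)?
[Q(α):Q] = 2

[Q(α):Q] equals the degree of the minimal polynomial of α. Here α^2 = 494 and x^2 - 494 is irreducible (d = 494 is squarefree, ≠ 1, hence not a square), so deg(m_α) = 2. Thus [Q(α):Q] = 2.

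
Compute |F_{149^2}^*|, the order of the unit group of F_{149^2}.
|F_{149^2}^*| = 22200

F_{149^2} has 149^2 = 22201 elements; its multiplicative group consists of all nonzero elements, so |F_{149^2}^*| = 22201 - 1 = 22200. (It is cyclic since any finite subgroup of the multiplicative group of a field is cyclic.)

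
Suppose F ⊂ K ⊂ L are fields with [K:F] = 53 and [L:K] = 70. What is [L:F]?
[L:F] = 3710

The tower law says that for any tower of field extensions F ⊂ K ⊂ L with finite degrees, [L:F] = [L:K] · [K:F]. Here this gives [L:F] = 70 · 53 = 3710.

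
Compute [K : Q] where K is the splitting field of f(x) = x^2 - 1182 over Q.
[K : Q] = 2

f(x) = x^2 - 1182 factors as (x - √1182)(x + √1182). The splitting field is K = Q(√1182). Since 1182 is squarefree and > 1, it is not a perfect square, so x^2 - 1182 is irreducible over Q and [Q(√1182) : Q] = 2. Hence [K : Q] = 2.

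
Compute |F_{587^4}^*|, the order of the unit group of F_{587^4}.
|F_{587^4}^*| = 118727795760

F_{587^4} has 587^4 = 118727795761 elements; its multiplicative group consists of all nonzero elements, so |F_{587^4}^*| = 118727795761 - 1 = 118727795760. (It is cyclic since any finite subgroup of the multiplicative group of a field is cyclic.)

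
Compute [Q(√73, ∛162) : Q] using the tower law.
[Q(√73, ∛162) : Q] = 6

Let L = Q(√73, ∛162). Since Q(√73) ⊂ L and [Q(√73):Q] = 2, the tower law gives 2 | [L:Q]. Likewise Q(∛162) ⊂ L with [Q(∛162):Q] = 3 (because 162 is not a perfect cube), so 3 | [L:Q]. As gcd(2,3) = 1, [L:Q] is divisible by 6. Conversely L is generated over Q by √73 and ∛162, so [L:Q] ≤ 2·3 = 6. Therefore [Q(√73, ∛162) : Q] = 6.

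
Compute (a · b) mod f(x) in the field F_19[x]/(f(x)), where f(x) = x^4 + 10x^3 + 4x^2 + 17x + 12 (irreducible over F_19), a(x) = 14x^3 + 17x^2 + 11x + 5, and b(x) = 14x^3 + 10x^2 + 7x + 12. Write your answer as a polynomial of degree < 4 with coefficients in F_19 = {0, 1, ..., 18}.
a · b ≡ 9x^3 + 15x^2 + 2x + 4 (mod f(x))

Multiply in F_19[x]: a(x)·b(x) = (14x^3 + 17x^2 + 11x + 5)·(14x^3 + 10x^2 + 7x + 12) = 6x^6 + 17x^5 + 4x^4 + 11x^3 + 8x^2 + 15x + 3. This has degree ≥ 4, so divide by f(x) over F_19: 6x^6 + 17x^5 + 4x^4 + 11x^3 + 8x^2 + 15x + 3 = (6x^2 + 14x + 11)·(x^4 + 10x^3 + 4x^2 + 17x + 12) + (9x^3 + 15x^2 + 2x + 4). Hence a·b ≡ 9x^3 + 15x^2 + 2x + 4 (mod f). (F_19[x]/(f) is a field with 19^4 = 130321 elements since f is irreducible of degree 4.)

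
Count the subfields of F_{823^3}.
F_{823^3} has 2 subfields

The subfields of F_{p^n} are exactly the fields F_{p^d} for d | n (each is the fixed field of the unique index-d subgroup of Gal(F_{p^n}/F_p) ≅ Z/nZ). The divisors of n = 3 are {1, 3}, giving 2 subfields: F_{823^1}, F_{823^3}.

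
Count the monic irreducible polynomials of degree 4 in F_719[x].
There are 66812039640 monic irreducible polynomials of degree 4 over F_719

Each element of F_{719^4} that lies in no proper subfield is a root of exactly one monic irreducible of degree 4 over F_719, and each such polynomial has 4 distinct roots in F_{719^4}. By Möbius inversion the count is N_719(4) = (1/4) Σ_{d|4} μ(4/d) · 719^d = (1/4)(μ(4)·719^1 + μ(2)·719^2 + μ(1)·719^4) = 267248158560/4 = 66812039640.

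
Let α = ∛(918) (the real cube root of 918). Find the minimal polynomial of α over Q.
m_α(x) = x^3 - 918

α satisfies α^3 = 918, so x^3 - 918 annihilates α. By the rational root test, a rational root p/q (in lowest terms) of x^3 - 918 would satisfy p^3 = 918 q^3, forcing q = 1 and p^3 = 918; but 918 is not a perfect cube, contradiction. A monic cubic over Q with no rational root is irreducible (any nontrivial factorization would include a linear factor). Hence x^3 - 918 is the minimal polynomial of α, and in particular [Q(α):Q] = 3.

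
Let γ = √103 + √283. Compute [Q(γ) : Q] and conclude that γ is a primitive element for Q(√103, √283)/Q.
[Q(γ) : Q] = 4 (equivalently, Q(γ) = Q(√103, √283))

Obviously Q(γ) ⊆ Q(√103, √283), and [Q(√103, √283):Q] = 4 (since 103, 283 are distinct squarefree integers > 1 with 29149 not a perfect square). To show equality we compute the minimal polynomial of γ. From γ = √103 + √283: γ^2 = 103 + 2√(29149) + 283 = 386 + 2√(29149), so γ^2 - 386 = 2√(29149); squaring, (γ^2 - 386)^2 = 4·29149, i.e. γ^4 - 772γ^2 + 148996 - 116596 = 0, i.e. γ^4 - 772γ^2 + 32400 = 0. So γ is a root of x^4 - 772x^2 + 32400. This polynomial is irreducible over Q: it has no rational root (each ±√103 ± √283 is irrational), and any factorization into two quadratics over Q would force √(29149) ∈ Q (pairing opposite roots) or √103, √283 ∈ Q (other pairings), all impossible. Hence [Q(γ):Q] = 4 = [Q(√103, √283):Q], so Q(γ) = Q(√103, √283).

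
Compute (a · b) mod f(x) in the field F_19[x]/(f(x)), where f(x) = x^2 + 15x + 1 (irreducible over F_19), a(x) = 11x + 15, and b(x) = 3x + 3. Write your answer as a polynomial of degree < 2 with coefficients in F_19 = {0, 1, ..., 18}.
a · b ≡ x + 12 (mod f(x))

Multiply in F_19[x]: a(x)·b(x) = (11x + 15)·(3x + 3) = 14x^2 + 2x + 7. This has degree ≥ 2, so divide by f(x) over F_19: 14x^2 + 2x + 7 = (14)·(x^2 + 15x + 1) + (x + 12). Hence a·b ≡ x + 12 (mod f). (F_19[x]/(f) is a field with 19^2 = 361 elements since f is irreducible of degree 2.)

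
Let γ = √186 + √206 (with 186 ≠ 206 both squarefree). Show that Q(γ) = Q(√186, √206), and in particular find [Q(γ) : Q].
[Q(γ) : Q] = 4 (equivalently, Q(γ) = Q(√186, √206))

Obviously Q(γ) ⊆ Q(√186, √206), and [Q(√186, √206):Q] = 4 (since 186, 206 are distinct squarefree integers > 1 with 38316 not a perfect square). To show equality we compute the minimal polynomial of γ. From γ = √186 + √206: γ^2 = 186 + 2√(38316) + 206 = 392 + 2√(38316), so γ^2 - 392 = 2√(38316); squaring, (γ^2 - 392)^2 = 4·38316, i.e. γ^4 - 784γ^2 + 153664 - 153264 = 0, i.e. γ^4 - 784γ^2 + 400 = 0. So γ is a root of x^4 - 784x^2 + 400. This polynomial is irreducible over Q: it has no rational root (each ±√186 ± √206 is irrational), and any factorization into two quadratics over Q would force √(38316) ∈ Q (pairing opposite roots) or √186, √206 ∈ Q (other pairings), all impossible. Hence [Q(γ):Q] = 4 = [Q(√186, √206):Q], so Q(γ) = Q(√186, √206).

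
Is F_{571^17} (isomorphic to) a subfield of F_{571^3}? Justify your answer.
No: F_{571^17} is not a subfield of F_{571^3}

F_{p^m} embeds in F_{p^n} iff m | n. Here 17 ∤ 3 (since 3 = 0·17 + 3 with remainder 3 ≠ 0), so F_{571^17} is not a subfield of F_{571^3}. Equivalently: if it were, the tower law would give 17 = [F_{571^17}:F_571] dividing [F_{571^3}:F_571] = 3, contradiction.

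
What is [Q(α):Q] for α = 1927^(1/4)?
[Q(α):Q] = 4

α is a root of x^4 - 1927. By Eisenstein's criterion at the prime p = 41 (which divides the constant term 1927 but p^2 = 1681 does not, since 1927 is squarefree), x^4 - 1927 is irreducible over Q. Hence [Q(α):Q] = 4.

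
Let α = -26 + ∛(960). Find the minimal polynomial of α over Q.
m_α(x) = x^3 + 78x^2 + 2028x + 16616

Set β = α + 26 = ∛(960), so β^3 = 960. Then (α + 26)^3 - 960 = 0, i.e. α is a root of g(x) = (x + 26)^3 - 960 = x^3 + 78x^2 + 2028x + 16616. Since g(x) = h(x + 26) where h(x) = x^3 - 960, and h is irreducible over Q (because 960 is not a perfect cube, so h has no rational root, and a monic cubic with no rational root is irreducible), g is also irreducible (irreducibility is preserved under the substitution x → x + 26). Hence m_α(x) = x^3 + 78x^2 + 2028x + 16616.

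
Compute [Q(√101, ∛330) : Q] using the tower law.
[Q(√101, ∛330) : Q] = 6

Let L = Q(√101, ∛330). Since Q(√101) ⊂ L and [Q(√101):Q] = 2, the tower law gives 2 | [L:Q]. Likewise Q(∛330) ⊂ L with [Q(∛330):Q] = 3 (because 330 is not a perfect cube), so 3 | [L:Q]. As gcd(2,3) = 1, [L:Q] is divisible by 6. Conversely L is generated over Q by √101 and ∛330, so [L:Q] ≤ 2·3 = 6. Therefore [Q(√101, ∛330) : Q] = 6.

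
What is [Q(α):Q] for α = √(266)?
[Q(α):Q] = 2

[Q(α):Q] equals the degree of the minimal polynomial of α. Here α^2 = 266 and x^2 - 266 is irreducible (d = 266 is squarefree, ≠ 1, hence not a square), so deg(m_α) = 2. Thus [Q(α):Q] = 2.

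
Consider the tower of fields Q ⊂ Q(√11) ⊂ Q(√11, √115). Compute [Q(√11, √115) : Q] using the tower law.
[Q(√11, √115) : Q] = 4

[Q(√11):Q] = 2 (min poly x^2 - 11, irreducible since 11 is squarefree > 1). For the top step, suppose √115 ∈ Q(√11), say √115 = c + d√11 with c, d ∈ Q. Squaring: 115 = c^2 + 11d^2 + 2cd√11. Since √11 ∉ Q this forces 2cd = 0. If d = 0 then √115 = c ∈ Q, contradicting 115 squarefree > 1. If c = 0 then 115 = 11d^2, so 11·115 = (11d)^2 is a perfect square in Q — but 11·115 = 1265 is not a perfect square (since 11 and 115 are distinct squarefree integers). Contradiction. Hence √115 ∉ Q(√11), so x^2 - 115 stays irreducible over Q(√11) and [Q(√11, √115) : Q(√11)] = 2. By the tower law, [Q(√11, √115) : Q] = 2 · 2 = 4.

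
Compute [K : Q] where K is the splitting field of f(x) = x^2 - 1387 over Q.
[K : Q] = 2

f(x) = x^2 - 1387 factors as (x - √1387)(x + √1387). The splitting field is K = Q(√1387). Since 1387 is squarefree and > 1, it is not a perfect square, so x^2 - 1387 is irreducible over Q and [Q(√1387) : Q] = 2. Hence [K : Q] = 2.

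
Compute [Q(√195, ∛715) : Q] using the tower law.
[Q(√195, ∛715) : Q] = 6

Let L = Q(√195, ∛715). Since Q(√195) ⊂ L and [Q(√195):Q] = 2, the tower law gives 2 | [L:Q]. Likewise Q(∛715) ⊂ L with [Q(∛715):Q] = 3 (because 715 is not a perfect cube), so 3 | [L:Q]. As gcd(2,3) = 1, [L:Q] is divisible by 6. Conversely L is generated over Q by √195 and ∛715, so [L:Q] ≤ 2·3 = 6. Therefore [Q(√195, ∛715) : Q] = 6.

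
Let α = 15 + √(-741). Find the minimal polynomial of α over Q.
m_α(x) = x^2 - 30x + 966

From α - 15 = √(-741), squaring gives (α - 15)^2 = -741, i.e. α^2 - 30α + 225 = -741, so α^2 - 30α + 966 = 0. The discriminant of x^2 - 30x + 966 is (-30)^2 - 4·(966) = 900 - 3864 = -2964, and 4·(-741) is not a perfect square in Q since -741 is squarefree and ≠ 1. Hence x^2 - 30x + 966 is irreducible over Q and is the minimal polynomial of α.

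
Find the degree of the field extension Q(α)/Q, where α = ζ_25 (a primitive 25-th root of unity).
[Q(α):Q] = 20

The minimal polynomial of ζ_25 over Q is the 25-th cyclotomic polynomial Φ_25(x), which is irreducible over Q and has degree φ(25) = 20. Hence [Q(α):Q] = φ(25) = 20.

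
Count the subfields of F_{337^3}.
F_{337^3} has 2 subfields

The subfields of F_{p^n} are exactly the fields F_{p^d} for d | n (each is the fixed field of the unique index-d subgroup of Gal(F_{p^n}/F_p) ≅ Z/nZ). The divisors of n = 3 are {1, 3}, giving 2 subfields: F_{337^1}, F_{337^3}.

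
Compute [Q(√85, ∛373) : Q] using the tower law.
[Q(√85, ∛373) : Q] = 6

Let L = Q(√85, ∛373). Since Q(√85) ⊂ L and [Q(√85):Q] = 2, the tower law gives 2 | [L:Q]. Likewise Q(∛373) ⊂ L with [Q(∛373):Q] = 3 (because 373 is not a perfect cube), so 3 | [L:Q]. As gcd(2,3) = 1, [L:Q] is divisible by 6. Conversely L is generated over Q by √85 and ∛373, so [L:Q] ≤ 2·3 = 6. Therefore [Q(√85, ∛373) : Q] = 6.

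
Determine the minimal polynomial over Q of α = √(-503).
m_α(x) = x^2 + 503

α satisfies α^2 + 503 = 0, so x^2 + 503 annihilates α. Since d = -503 is squarefree and ≠ 1, it is not a perfect square in Q, so x^2 + 503 has no rational root and is therefore irreducible over Q (a degree-2 polynomial over a field is irreducible iff it has no root). Hence m_α(x) = x^2 + 503.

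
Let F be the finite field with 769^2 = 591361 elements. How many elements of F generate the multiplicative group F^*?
There are φ(591360) = 122880 primitive elements

F_q^* is cyclic of order q - 1 = 591360. A cyclic group of order m has exactly φ(m) generators. Here m = 591360 = 2^9 · 3 · 5 · 7 · 11, so the number of primitive elements is φ(591360) = 122880.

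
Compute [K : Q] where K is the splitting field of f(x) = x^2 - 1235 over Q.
[K : Q] = 2

f(x) = x^2 - 1235 factors as (x - √1235)(x + √1235). The splitting field is K = Q(√1235). Since 1235 is squarefree and > 1, it is not a perfect square, so x^2 - 1235 is irreducible over Q and [Q(√1235) : Q] = 2. Hence [K : Q] = 2.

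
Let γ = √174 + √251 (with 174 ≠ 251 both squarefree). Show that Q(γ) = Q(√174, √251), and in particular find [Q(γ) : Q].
[Q(γ) : Q] = 4 (equivalently, Q(γ) = Q(√174, √251))

Obviously Q(γ) ⊆ Q(√174, √251), and [Q(√174, √251):Q] = 4 (since 174, 251 are distinct squarefree integers > 1 with 43674 not a perfect square). To show equality we compute the minimal polynomial of γ. From γ = √174 + √251: γ^2 = 174 + 2√(43674) + 251 = 425 + 2√(43674), so γ^2 - 425 = 2√(43674); squaring, (γ^2 - 425)^2 = 4·43674, i.e. γ^4 - 850γ^2 + 180625 - 174696 = 0, i.e. γ^4 - 850γ^2 + 5929 = 0. So γ is a root of x^4 - 850x^2 + 5929. This polynomial is irreducible over Q: it has no rational root (each ±√174 ± √251 is irrational), and any factorization into two quadratics over Q would force √(43674) ∈ Q (pairing opposite roots) or √174, √251 ∈ Q (other pairings), all impossible. Hence [Q(γ):Q] = 4 = [Q(√174, √251):Q], so Q(γ) = Q(√174, √251).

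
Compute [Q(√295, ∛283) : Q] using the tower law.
[Q(√295, ∛283) : Q] = 6

Let L = Q(√295, ∛283). Since Q(√295) ⊂ L and [Q(√295):Q] = 2, the tower law gives 2 | [L:Q]. Likewise Q(∛283) ⊂ L with [Q(∛283):Q] = 3 (because 283 is not a perfect cube), so 3 | [L:Q]. As gcd(2,3) = 1, [L:Q] is divisible by 6. Conversely L is generated over Q by √295 and ∛283, so [L:Q] ≤ 2·3 = 6. Therefore [Q(√295, ∛283) : Q] = 6.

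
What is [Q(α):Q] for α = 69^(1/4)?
[Q(α):Q] = 4

α is a root of x^4 - 69. By Eisenstein's criterion at the prime p = 3 (which divides the constant term 69 but p^2 = 9 does not, since 69 is squarefree), x^4 - 69 is irreducible over Q. Hence [Q(α):Q] = 4.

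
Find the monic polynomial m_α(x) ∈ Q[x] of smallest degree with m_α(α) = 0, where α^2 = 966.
m_α(x) = x^2 - 966

α satisfies α^2 - 966 = 0, so x^2 - 966 annihilates α. Since d = 966 is squarefree and ≠ 1, it is not a perfect square in Q, so x^2 - 966 has no rational root and is therefore irreducible over Q (a degree-2 polynomial over a field is irreducible iff it has no root). Hence m_α(x) = x^2 - 966.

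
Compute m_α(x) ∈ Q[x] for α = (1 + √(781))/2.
m_α(x) = x^2 - x - 195

From 2α - 1 = √(781), squaring gives (2α - 1)^2 = 781, i.e. 4α^2 - 4α + 1 = 781, so α^2 - α + (1 - 781)/4 = 0. Since 781 ≡ 1 (mod 4), (1 - 781)/4 = -195 ∈ Z. The polynomial x^2 - x - 195 has discriminant 1 - 4·(-195) = 781, which is not a perfect square in Q (d = 781 is squarefree and ≠ 1), so x^2 - x - 195 is irreducible over Q. It is the minimal polynomial of α.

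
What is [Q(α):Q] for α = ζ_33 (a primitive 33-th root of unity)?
[Q(α):Q] = 20

The minimal polynomial of ζ_33 over Q is the 33-th cyclotomic polynomial Φ_33(x), which is irreducible over Q and has degree φ(33) = 20. Hence [Q(α):Q] = φ(33) = 20.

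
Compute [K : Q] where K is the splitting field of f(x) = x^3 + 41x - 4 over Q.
[K : Q] = 6

By the rational root test, any rational root of the monic integer polynomial f(x) = x^3 + 41x - 4 must be an integer dividing the constant term -4, i.e. one of ±{1, 2, 4}. Evaluating: f(1) = 38, f(-1) = -46, f(2) = 86, f(-2) = -94, f(4) = 224, f(-4) = -232; none is 0, so f has no rational root and is therefore irreducible over Q (a cubic with no linear factor over a field is irreducible). For an irreducible cubic, the Galois group is A_3 or S_3 according as the discriminant disc(f) = -4a^3 - 27b^2 = -4·(41)^3 - 27·(-4)^2 = -276116 is or is not a square in Q. Here disc(f) = -276116 is not a perfect square in Q, so the Galois group of f over Q is not contained in A_3 and must be all of S_3. The splitting field has degree |S_3| = 6 over Q, so [K : Q] = 6.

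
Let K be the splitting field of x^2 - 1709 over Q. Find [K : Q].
[K : Q] = 2

f(x) = x^2 - 1709 factors as (x - √1709)(x + √1709). The splitting field is K = Q(√1709). Since 1709 is squarefree and > 1, it is not a perfect square, so x^2 - 1709 is irreducible over Q and [Q(√1709) : Q] = 2. Hence [K : Q] = 2.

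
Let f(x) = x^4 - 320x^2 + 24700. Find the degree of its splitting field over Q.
[K : Q] = 4

Solving the quadratic in x^2: x^2 = (320 ± √(320^2 - 4·24700))/2 = (320 ± √3600)/2 = (320 ± 60)/2, giving x^2 = 130 or x^2 = 190. So f(x) = (x^2 - 130)(x^2 - 190) and the roots of f are ±√130, ±√190. Hence the splitting field is K = Q(√130, √190). Since 130 and 190 are distinct squarefree integers > 1, their product 24700 is not a perfect square, so √190 ∉ Q(√130). By the tower law [K:Q] = [Q(√130,√190):Q(√130)] · [Q(√130):Q] = 2 · 2 = 4.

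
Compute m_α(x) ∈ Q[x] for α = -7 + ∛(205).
m_α(x) = x^3 + 21x^2 + 147x + 138

Set β = α + 7 = ∛(205), so β^3 = 205. Then (α + 7)^3 - 205 = 0, i.e. α is a root of g(x) = (x + 7)^3 - 205 = x^3 + 21x^2 + 147x + 138. Since g(x) = h(x + 7) where h(x) = x^3 - 205, and h is irreducible over Q (because 205 is not a perfect cube, so h has no rational root, and a monic cubic with no rational root is irreducible), g is also irreducible (irreducibility is preserved under the substitution x → x + 7). Hence m_α(x) = x^3 + 21x^2 + 147x + 138.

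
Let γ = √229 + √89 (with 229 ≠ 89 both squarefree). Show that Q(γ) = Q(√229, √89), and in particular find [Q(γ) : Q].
[Q(γ) : Q] = 4 (equivalently, Q(γ) = Q(√229, √89))

Obviously Q(γ) ⊆ Q(√229, √89), and [Q(√229, √89):Q] = 4 (since 229, 89 are distinct squarefree integers > 1 with 20381 not a perfect square). To show equality we compute the minimal polynomial of γ. From γ = √229 + √89: γ^2 = 229 + 2√(20381) + 89 = 318 + 2√(20381), so γ^2 - 318 = 2√(20381); squaring, (γ^2 - 318)^2 = 4·20381, i.e. γ^4 - 636γ^2 + 101124 - 81524 = 0, i.e. γ^4 - 636γ^2 + 19600 = 0. So γ is a root of x^4 - 636x^2 + 19600. This polynomial is irreducible over Q: it has no rational root (each ±√229 ± √89 is irrational), and any factorization into two quadratics over Q would force √(20381) ∈ Q (pairing opposite roots) or √229, √89 ∈ Q (other pairings), all impossible. Hence [Q(γ):Q] = 4 = [Q(√229, √89):Q], so Q(γ) = Q(√229, √89).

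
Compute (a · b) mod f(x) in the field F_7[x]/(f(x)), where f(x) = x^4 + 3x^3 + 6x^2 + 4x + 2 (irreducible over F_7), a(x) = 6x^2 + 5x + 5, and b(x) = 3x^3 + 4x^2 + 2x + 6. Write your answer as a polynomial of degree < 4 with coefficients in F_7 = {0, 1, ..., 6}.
a · b ≡ 5x^3 + x + 4 (mod f(x))

Multiply in F_7[x]: a(x)·b(x) = (6x^2 + 5x + 5)·(3x^3 + 4x^2 + 2x + 6) = 4x^5 + 4x^4 + 5x^3 + 3x^2 + 5x + 2. This has degree ≥ 4, so divide by f(x) over F_7: 4x^5 + 4x^4 + 5x^3 + 3x^2 + 5x + 2 = (4x + 6)·(x^4 + 3x^3 + 6x^2 + 4x + 2) + (5x^3 + x + 4). Hence a·b ≡ 5x^3 + x + 4 (mod f). (F_7[x]/(f) is a field with 7^4 = 2401 elements since f is irreducible of degree 4.)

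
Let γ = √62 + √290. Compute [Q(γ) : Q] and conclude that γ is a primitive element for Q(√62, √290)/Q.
[Q(γ) : Q] = 4 (equivalently, Q(γ) = Q(√62, √290))

Obviously Q(γ) ⊆ Q(√62, √290), and [Q(√62, √290):Q] = 4 (since 62, 290 are distinct squarefree integers > 1 with 17980 not a perfect square). To show equality we compute the minimal polynomial of γ. From γ = √62 + √290: γ^2 = 62 + 2√(17980) + 290 = 352 + 2√(17980), so γ^2 - 352 = 2√(17980); squaring, (γ^2 - 352)^2 = 4·17980, i.e. γ^4 - 704γ^2 + 123904 - 71920 = 0, i.e. γ^4 - 704γ^2 + 51984 = 0. So γ is a root of x^4 - 704x^2 + 51984. This polynomial is irreducible over Q: it has no rational root (each ±√62 ± √290 is irrational), and any factorization into two quadratics over Q would force √(17980) ∈ Q (pairing opposite roots) or √62, √290 ∈ Q (other pairings), all impossible. Hence [Q(γ):Q] = 4 = [Q(√62, √290):Q], so Q(γ) = Q(√62, √290).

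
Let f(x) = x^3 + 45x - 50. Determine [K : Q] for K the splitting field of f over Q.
[K : Q] = 6

By the rational root test, any rational root of the monic integer polynomial f(x) = x^3 + 45x - 50 must be an integer dividing the constant term -50, i.e. one of ±{1, 2, 5, 10, 25, 50}. Evaluating: f(1) = -4, f(-1) = -96, f(2) = 48, f(-2) = -148, f(5) = 300, f(-5) = -400, f(10) = 1400, f(-10) = -1500, f(25) = 16700, f(-25) = -16800, f(50) = 127200, f(-50) = -127300; none is 0, so f has no rational root and is therefore irreducible over Q (a cubic with no linear factor over a field is irreducible). For an irreducible cubic, the Galois group is A_3 or S_3 according as the discriminant disc(f) = -4a^3 - 27b^2 = -4·(45)^3 - 27·(-50)^2 = -432000 is or is not a square in Q. Here disc(f) = -432000 is not a perfect square in Q, so the Galois group of f over Q is not contained in A_3 and must be all of S_3. The splitting field has degree |S_3| = 6 over Q, so [K : Q] = 6.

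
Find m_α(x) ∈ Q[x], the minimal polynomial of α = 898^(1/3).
m_α(x) = x^3 - 898

α satisfies α^3 = 898, so x^3 - 898 annihilates α. By the rational root test, a rational root p/q (in lowest terms) of x^3 - 898 would satisfy p^3 = 898 q^3, forcing q = 1 and p^3 = 898; but 898 is not a perfect cube, contradiction. A monic cubic over Q with no rational root is irreducible (any nontrivial factorization would include a linear factor). Hence x^3 - 898 is the minimal polynomial of α, and in particular [Q(α):Q] = 3.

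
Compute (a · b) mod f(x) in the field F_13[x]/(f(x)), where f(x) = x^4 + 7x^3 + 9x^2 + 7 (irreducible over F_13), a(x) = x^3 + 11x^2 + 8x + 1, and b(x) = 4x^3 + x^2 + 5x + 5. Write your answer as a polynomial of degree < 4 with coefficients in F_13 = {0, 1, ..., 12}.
a · b ≡ 5x^3 + 4x^2 + 4x (mod f(x))

Multiply in F_13[x]: a(x)·b(x) = (x^3 + 11x^2 + 8x + 1)·(4x^3 + x^2 + 5x + 5) = 4x^6 + 6x^5 + 9x^4 + 7x^3 + 5x^2 + 6x + 5. This has degree ≥ 4, so divide by f(x) over F_13: 4x^6 + 6x^5 + 9x^4 + 7x^3 + 5x^2 + 6x + 5 = (4x^2 + 4x + 10)·(x^4 + 7x^3 + 9x^2 + 7) + (5x^3 + 4x^2 + 4x). Hence a·b ≡ 5x^3 + 4x^2 + 4x (mod f). (F_13[x]/(f) is a field with 13^4 = 28561 elements since f is irreducible of degree 4.)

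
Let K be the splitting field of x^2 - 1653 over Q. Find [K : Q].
[K : Q] = 2

f(x) = x^2 - 1653 factors as (x - √1653)(x + √1653). The splitting field is K = Q(√1653). Since 1653 is squarefree and > 1, it is not a perfect square, so x^2 - 1653 is irreducible over Q and [Q(√1653) : Q] = 2. Hence [K : Q] = 2.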